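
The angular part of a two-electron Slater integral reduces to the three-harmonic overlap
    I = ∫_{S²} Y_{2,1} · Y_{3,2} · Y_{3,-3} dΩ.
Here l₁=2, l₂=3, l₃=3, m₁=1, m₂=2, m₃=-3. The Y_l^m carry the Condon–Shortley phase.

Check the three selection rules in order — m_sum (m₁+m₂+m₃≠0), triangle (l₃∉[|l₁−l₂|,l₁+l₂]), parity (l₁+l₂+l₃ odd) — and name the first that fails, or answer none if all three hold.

azimuthal sum: 1 + 2 − 3 = 0  ✓
1 ≤ 3 ≤ 5 (triangle on l)  ✓
L = 2 + 3 + 3 = 8 (even)  ✓

none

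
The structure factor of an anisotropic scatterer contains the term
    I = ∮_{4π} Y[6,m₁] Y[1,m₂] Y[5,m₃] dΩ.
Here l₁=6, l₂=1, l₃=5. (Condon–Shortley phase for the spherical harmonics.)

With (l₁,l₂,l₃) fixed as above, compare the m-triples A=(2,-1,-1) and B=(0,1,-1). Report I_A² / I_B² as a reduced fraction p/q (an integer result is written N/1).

Shared (l₁,l₂,l₃)=(6,1,5): N and (l;000)² cancel in I_A²/I_B².
A: Δ = 2!·10!·0!/13! = 1/858; Racah Σ t=0..0: t=0:+1/34560 = 1/34560; ⇒ 3j(6 1 5; 2 -1 -1)² = 14/429, sgn +1
B: Δ = 2!·10!·0!/13! = 1/858; Racah Σ t=2..2: t=2:+1/34560 = 1/34560; ⇒ 3j(6 1 5; 0 1 -1)² = 5/286, sgn +1
I_A²/I_B² = (14/429)/(5/286) = 28/15

28/15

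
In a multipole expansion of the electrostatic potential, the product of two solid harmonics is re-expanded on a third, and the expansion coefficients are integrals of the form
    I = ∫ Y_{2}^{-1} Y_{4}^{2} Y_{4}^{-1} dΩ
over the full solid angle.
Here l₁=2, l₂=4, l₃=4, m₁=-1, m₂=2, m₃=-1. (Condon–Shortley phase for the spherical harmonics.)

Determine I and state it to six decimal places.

0.127700

m-sum 0 ✓  L=10 even ✓  2≤4≤6 ✓
Π(2lᵢ+1) = 5×9×9 = 405
triangle coeff Δ(2,4,4) = 1/13860
Σ_t [0,2]: t=0:+1/192 t=1:−1/36 t=2:+1/192 = -5/288
(3j)²=20/693 [(2 4 4; 0 0 0)], sign=-1
Σ_t [1,2]: t=1:−1/240 t=2:+1/96 = 1/160
(3j)²=27/1540 [(2 4 4; -1 2 -1)], sign=-1
⇒ 4πI² = 1215/5929
I = (+1)√(1215/5929/(4π)) = 0.12770047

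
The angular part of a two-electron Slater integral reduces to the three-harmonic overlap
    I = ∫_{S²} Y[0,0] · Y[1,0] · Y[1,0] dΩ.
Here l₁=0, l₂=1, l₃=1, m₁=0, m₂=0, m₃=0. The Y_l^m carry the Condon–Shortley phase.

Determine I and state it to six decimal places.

0.282095

Rules hold: Σm=0, L=2 even, 1≤1≤1.
N = 1·3·3 = 9
Δ = 0!·0!·2!/3! = 1/3
Racah Σ t=0..0: t=0:+1/1 = 1/1
⇒ 3j(0 1 1; 0 0 0)² = 1/3, sgn -1
(m-triple is (0,0,0) — same symbol as above.)
4πI² = N·(3j₀)²·(3jₘ)² = 1/1
I = +1·√(1/4π) = 0.28209479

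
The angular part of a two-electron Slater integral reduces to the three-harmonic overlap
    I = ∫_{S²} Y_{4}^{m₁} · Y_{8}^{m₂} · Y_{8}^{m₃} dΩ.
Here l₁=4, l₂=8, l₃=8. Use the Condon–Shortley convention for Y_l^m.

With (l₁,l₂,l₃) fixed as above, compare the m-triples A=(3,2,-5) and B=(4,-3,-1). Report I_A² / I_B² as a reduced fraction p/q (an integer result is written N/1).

l's match ⇒ only the (l;m) 3-j factors differ between A and B.
A: triangle coeff Δ(4,8,8) = 1/185175900; Σ_t [0,1]: t=0:+1/1045094400 t=1:−1/313528320 = -1/447897600; (3j)²=77/5814 [(4 8 8; 3 2 -5)], sign=+1
B: triangle coeff Δ(4,8,8) = 1/185175900; Σ_t [0,0]: t=0:+1/348364800 = 1/348364800; (3j)²=66/4199 [(4 8 8; 4 -3 -1)], sign=-1
I_A²/I_B² = (77/5814)/(66/4199) = 91/108

91/108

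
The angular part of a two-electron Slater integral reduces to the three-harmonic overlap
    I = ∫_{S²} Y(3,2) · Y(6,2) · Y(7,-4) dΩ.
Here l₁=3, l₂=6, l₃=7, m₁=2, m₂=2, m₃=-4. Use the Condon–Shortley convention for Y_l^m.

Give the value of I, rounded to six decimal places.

m-sum 0 ✓  L=16 even ✓  3≤7≤9 ✓
Π(2lᵢ+1) = 7×13×15 = 1365
triangle coeff Δ(3,6,7) = 1/2042040
Σ_t [0,2]: t=0:+1/207360 t=1:−1/57600 t=2:+1/207360 = -1/129600
(3j)²=168/12155 [(3 6 7; 0 0 0)], sign=+1
Σ_t [0,1]: t=0:+1/967680 t=1:−1/725760 = -1/2903040
(3j)²=5/3094 [(3 6 7; 2 2 -4)], sign=+1
⇒ 4πI² = 1260/41327
I = (+1)√(1260/41327/(4π)) = 0.04925648

0.049256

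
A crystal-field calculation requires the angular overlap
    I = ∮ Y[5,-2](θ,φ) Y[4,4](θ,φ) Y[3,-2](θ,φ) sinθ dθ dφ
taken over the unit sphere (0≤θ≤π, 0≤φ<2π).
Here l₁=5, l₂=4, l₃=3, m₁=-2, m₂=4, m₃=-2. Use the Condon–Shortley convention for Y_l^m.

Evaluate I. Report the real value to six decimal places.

Rules hold: Σm=0, L=12 even, 1≤3≤9.
N = 11·9·7 = 693
Δ = 6!·4!·2!/13! = 1/180180
Racah Σ t=2..4: t=2:+1/576 t=3:−1/144 t=4:+1/576 = -1/288
⇒ 3j(5 4 3; 0 0 0)² = 20/1001, sgn +1
Racah Σ t=6..6: t=6:+1/8640 = 1/8640
⇒ 3j(5 4 3; -2 4 -2)² = 14/1287, sgn -1
4πI² = N·(3j₀)²·(3jₘ)² = 280/1859
I = -1·√(0.150619/4π) = -0.10947990

-0.109480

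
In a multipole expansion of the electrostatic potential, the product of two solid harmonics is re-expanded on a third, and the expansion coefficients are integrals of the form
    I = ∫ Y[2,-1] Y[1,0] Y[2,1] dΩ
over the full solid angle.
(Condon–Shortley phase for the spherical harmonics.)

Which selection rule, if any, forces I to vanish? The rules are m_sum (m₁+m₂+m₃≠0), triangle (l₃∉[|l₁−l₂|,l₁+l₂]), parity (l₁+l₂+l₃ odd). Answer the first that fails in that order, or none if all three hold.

Σmᵢ = 0  ✓
l₃∈[|l₁−l₂|,l₁+l₂]=[1,3], have l₃=2  ✓
Σlᵢ = 5 ⇒ odd  ✗

parity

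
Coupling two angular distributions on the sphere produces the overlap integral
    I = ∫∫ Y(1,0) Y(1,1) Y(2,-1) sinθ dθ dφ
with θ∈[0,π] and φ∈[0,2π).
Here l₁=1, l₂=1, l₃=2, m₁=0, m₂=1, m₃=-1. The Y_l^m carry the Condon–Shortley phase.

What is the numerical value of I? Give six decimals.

Checks pass: Σm=0; 4 even; l₃=2∈[0,2].
(2·1+1)(2·1+1)(2·2+1) = 45
Δ: 0! 2! 2! / 5! → 1/30
sum: t=0:+1/1 = 1/1
3j²(1 1 2; 0 0 0) = Δ·Π!·Σ² = 2/15  (sign +1)
sum: t=0:+1/2 = 1/2
3j²(1 1 2; 0 1 -1) = Δ·Π!·Σ² = 1/10  (sign -1)
combine: 4πI² = 45·2/15·1/10 = 3/5
take √, sign -1: I = -0.21850969

-0.218510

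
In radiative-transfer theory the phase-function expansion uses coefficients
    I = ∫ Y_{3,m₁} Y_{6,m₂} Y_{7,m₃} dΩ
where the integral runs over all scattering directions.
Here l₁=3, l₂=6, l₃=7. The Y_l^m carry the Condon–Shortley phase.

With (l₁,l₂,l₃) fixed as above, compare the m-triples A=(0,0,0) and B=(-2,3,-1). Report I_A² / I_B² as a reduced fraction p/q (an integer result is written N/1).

l's match ⇒ only the (l;m) 3-j factors differ between A and B.
A: triangle coeff Δ(3,6,7) = 1/2042040; Σ_t [0,2]: t=0:+1/207360 t=1:−1/57600 t=2:+1/207360 = -1/129600; (3j)²=168/12155 [(3 6 7; 0 0 0)], sign=+1
B: triangle coeff Δ(3,6,7) = 1/2042040; Σ_t [1,2]: t=1:−1/1935360 t=2:+1/362880 = 13/5806080; (3j)²=195/10472 [(3 6 7; -2 3 -1)], sign=+1
I_A²/I_B² = (168/12155)/(195/10472) = 3136/4225

3136/4225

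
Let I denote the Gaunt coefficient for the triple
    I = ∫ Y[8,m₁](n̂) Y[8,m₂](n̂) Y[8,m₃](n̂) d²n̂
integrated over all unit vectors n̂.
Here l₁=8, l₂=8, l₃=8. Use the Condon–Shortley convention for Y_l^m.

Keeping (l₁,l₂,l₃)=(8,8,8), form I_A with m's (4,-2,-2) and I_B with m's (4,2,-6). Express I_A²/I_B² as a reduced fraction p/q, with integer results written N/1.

Shared (l₁,l₂,l₃)=(8,8,8): N and (l;000)² cancel in I_A²/I_B².
A: Δ = 8!·8!·8!/25! = 1/236637794250; Racah Σ t=0..4: t=0:+1/33443020800 t=1:−1/2612736000 t=2:+1/1194393600 t=3:−1/2612736000 t=4:+1/33443020800 = 11/83607552000; ⇒ 3j(8 8 8; 4 -2 -2)² = 2772/482885, sgn +1
B: Δ = 8!·8!·8!/25! = 1/236637794250; Racah Σ t=2..4: t=2:+1/83607552000 t=3:−1/18289152000 t=4:+1/33443020800 = -1/78033715200; ⇒ 3j(8 8 8; 4 2 -6)² = 27/7429, sgn -1
I_A²/I_B² = (2772/482885)/(27/7429) = 308/195

308/195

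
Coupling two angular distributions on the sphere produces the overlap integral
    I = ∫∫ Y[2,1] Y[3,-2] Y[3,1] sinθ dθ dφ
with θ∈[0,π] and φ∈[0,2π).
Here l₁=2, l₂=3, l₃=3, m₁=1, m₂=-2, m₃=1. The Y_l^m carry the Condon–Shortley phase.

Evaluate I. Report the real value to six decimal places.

m-sum 0 ✓  L=8 even ✓  1≤3≤5 ✓
Π(2lᵢ+1) = 5×7×7 = 245
triangle coeff Δ(2,3,3) = 1/3780
Σ_t [0,2]: t=0:+1/24 t=1:−1/4 t=2:+1/24 = -1/6
(3j)²=4/105 [(2 3 3; 0 0 0)], sign=+1
Σ_t [0,1]: t=0:+1/12 t=1:−1/48 = 1/16
(3j)²=1/28 [(2 3 3; 1 -2 1)], sign=+1
⇒ 4πI² = 1/3
I = (+1)√(1/3/(4π)) = 0.16286750

0.162868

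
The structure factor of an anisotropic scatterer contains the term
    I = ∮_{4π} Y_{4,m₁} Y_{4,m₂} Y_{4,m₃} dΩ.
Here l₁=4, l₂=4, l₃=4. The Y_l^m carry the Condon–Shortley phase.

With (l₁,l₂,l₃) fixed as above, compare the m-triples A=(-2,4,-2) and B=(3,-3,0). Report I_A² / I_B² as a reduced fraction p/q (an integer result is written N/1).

10/7

Shared (l₁,l₂,l₃)=(4,4,4): N and (l;000)² cancel in I_A²/I_B².
A: Δ = 4!·4!·4!/13! = 1/450450; Racah Σ t=4..4: t=4:+1/2304 = 1/2304; ⇒ 3j(4 4 4; -2 4 -2)² = 5/143, sgn +1
B: Δ = 4!·4!·4!/13! = 1/450450; Racah Σ t=0..1: t=0:+1/864 t=1:−1/3456 = 1/1152; ⇒ 3j(4 4 4; 3 -3 0)² = 7/286, sgn +1
I_A²/I_B² = (5/143)/(7/286) = 10/7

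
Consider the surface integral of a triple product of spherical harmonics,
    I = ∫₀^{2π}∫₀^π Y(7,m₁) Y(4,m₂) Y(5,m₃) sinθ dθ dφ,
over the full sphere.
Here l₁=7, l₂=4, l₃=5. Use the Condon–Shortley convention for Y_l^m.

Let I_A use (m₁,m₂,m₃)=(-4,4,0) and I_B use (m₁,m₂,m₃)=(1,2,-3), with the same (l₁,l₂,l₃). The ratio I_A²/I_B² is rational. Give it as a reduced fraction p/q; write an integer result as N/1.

l's match ⇒ only the (l;m) 3-j factors differ between A and B.
A: triangle coeff Δ(7,4,5) = 1/6126120; Σ_t [6,6]: t=6:+1/1036800 = 1/1036800; (3j)²=14/663 [(7 4 5; -4 4 0)], sign=-1
B: triangle coeff Δ(7,4,5) = 1/6126120; Σ_t [4,6]: t=4:+1/138240 t=5:−1/604800 t=6:+1/58060800 = 13/2322432; (3j)²=1625/94248 [(7 4 5; 1 2 -3)], sign=+1
I_A²/I_B² = (14/663)/(1625/94248) = 25872/21125

25872/21125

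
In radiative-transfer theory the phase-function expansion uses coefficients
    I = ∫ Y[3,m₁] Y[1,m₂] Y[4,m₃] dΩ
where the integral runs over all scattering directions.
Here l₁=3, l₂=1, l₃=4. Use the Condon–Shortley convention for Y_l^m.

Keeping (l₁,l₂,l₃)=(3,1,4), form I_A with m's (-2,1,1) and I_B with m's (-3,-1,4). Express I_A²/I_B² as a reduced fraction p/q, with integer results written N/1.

3/28

l's match ⇒ only the (l;m) 3-j factors differ between A and B.
A: triangle coeff Δ(3,1,4) = 1/252; Σ_t [0,0]: t=0:+1/240 = 1/240; (3j)²=1/84 [(3 1 4; -2 1 1)], sign=-1
B: triangle coeff Δ(3,1,4) = 1/252; Σ_t [0,0]: t=0:+1/1440 = 1/1440; (3j)²=1/9 [(3 1 4; -3 -1 4)], sign=+1
I_A²/I_B² = (1/84)/(1/9) = 3/28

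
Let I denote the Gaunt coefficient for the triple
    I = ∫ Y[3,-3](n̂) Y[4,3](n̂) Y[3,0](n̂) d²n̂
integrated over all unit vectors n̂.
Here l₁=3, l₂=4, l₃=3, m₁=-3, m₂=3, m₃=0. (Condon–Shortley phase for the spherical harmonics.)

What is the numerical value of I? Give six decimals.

0.203551

Rules hold: Σm=0, L=10 even, 1≤3≤7.
N = 7·9·7 = 441
Δ = 4!·2!·4!/11! = 1/34650
Racah Σ t=1..3: t=1:−1/72 t=2:+1/16 t=3:−1/72 = 5/144
⇒ 3j(3 4 3; 0 0 0)² = 2/77, sgn -1
Racah Σ t=4..4: t=4:+1/288 = 1/288
⇒ 3j(3 4 3; -3 3 0)² = 1/22, sgn -1
4πI² = N·(3j₀)²·(3jₘ)² = 63/121
I = +1·√(0.520661/4π) = 0.20355073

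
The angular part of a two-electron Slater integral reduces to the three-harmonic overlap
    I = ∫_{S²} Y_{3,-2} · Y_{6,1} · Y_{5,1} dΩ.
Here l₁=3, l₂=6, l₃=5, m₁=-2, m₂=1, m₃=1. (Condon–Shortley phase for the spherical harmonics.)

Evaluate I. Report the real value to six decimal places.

0.134828

m-sum 0 ✓  L=14 even ✓  3≤5≤9 ✓
Π(2lᵢ+1) = 7×13×11 = 1001
triangle coeff Δ(3,6,5) = 1/675675
Σ_t [1,3]: t=1:−1/8640 t=2:+1/2304 t=3:−1/8640 = 7/34560
(3j)²=7/429 [(3 6 5; 0 0 0)], sign=-1
Σ_t [3,4]: t=3:−1/6912 t=4:+1/17280 = -1/11520
(3j)²=2/143 [(3 6 5; -2 1 1)], sign=-1
⇒ 4πI² = 98/429
I = (+1)√(98/429/(4π)) = 0.13482780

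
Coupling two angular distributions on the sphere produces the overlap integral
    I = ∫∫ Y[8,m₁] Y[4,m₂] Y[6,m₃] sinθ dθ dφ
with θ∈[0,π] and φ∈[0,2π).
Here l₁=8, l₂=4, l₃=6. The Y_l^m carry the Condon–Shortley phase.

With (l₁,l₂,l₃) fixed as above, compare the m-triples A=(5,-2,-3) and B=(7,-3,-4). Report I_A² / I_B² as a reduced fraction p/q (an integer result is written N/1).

2187/2401

Same 8,4,6: normalisation and zero-m 3j drop out of the ratio.
A: Δ: 6! 10! 2! / 19! → 1/23279256; sum: t=0:+1/43545600 t=1:−1/9676800 t=2:+1/34836480 = -1/19353600; 3j²(8 4 6; 5 -2 -3) = Δ·Π!·Σ² = 243/18088  (sign +1)
B: Δ: 6! 10! 2! / 19! → 1/23279256; sum: t=0:+1/261273600 t=1:−1/870912000 = 1/373248000; 3j²(8 4 6; 7 -3 -4) = Δ·Π!·Σ² = 343/23256  (sign +1)
I_A²/I_B² = (243/18088)/(343/23256) = 2187/2401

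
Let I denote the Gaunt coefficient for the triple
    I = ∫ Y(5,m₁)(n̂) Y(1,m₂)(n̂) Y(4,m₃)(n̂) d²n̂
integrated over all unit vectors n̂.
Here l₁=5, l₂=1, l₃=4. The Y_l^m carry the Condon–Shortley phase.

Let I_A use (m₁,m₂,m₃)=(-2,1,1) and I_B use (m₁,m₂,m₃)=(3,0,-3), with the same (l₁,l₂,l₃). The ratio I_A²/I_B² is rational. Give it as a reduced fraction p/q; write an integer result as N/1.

Same 5,1,4: normalisation and zero-m 3j drop out of the ratio.
A: Δ: 2! 8! 0! / 11! → 1/495; sum: t=2:+1/1440 = 1/1440; 3j²(5 1 4; -2 1 1) = Δ·Π!·Σ² = 7/165  (sign -1)
B: Δ: 2! 8! 0! / 11! → 1/495; sum: t=1:−1/5040 = -1/5040; 3j²(5 1 4; 3 0 -3) = Δ·Π!·Σ² = 16/495  (sign +1)
I_A²/I_B² = (7/165)/(16/495) = 21/16

21/16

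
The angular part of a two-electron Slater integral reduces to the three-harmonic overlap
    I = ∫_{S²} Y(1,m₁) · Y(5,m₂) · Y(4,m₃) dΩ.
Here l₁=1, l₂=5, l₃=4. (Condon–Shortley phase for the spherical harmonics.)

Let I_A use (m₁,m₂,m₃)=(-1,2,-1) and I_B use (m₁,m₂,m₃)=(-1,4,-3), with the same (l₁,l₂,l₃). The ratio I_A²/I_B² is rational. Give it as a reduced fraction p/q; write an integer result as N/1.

l's match ⇒ only the (l;m) 3-j factors differ between A and B.
A: triangle coeff Δ(1,5,4) = 1/495; Σ_t [2,2]: t=2:+1/1440 = 1/1440; (3j)²=7/165 [(1 5 4; -1 2 -1)], sign=-1
B: triangle coeff Δ(1,5,4) = 1/495; Σ_t [2,2]: t=2:+1/10080 = 1/10080; (3j)²=4/55 [(1 5 4; -1 4 -3)], sign=-1
I_A²/I_B² = (7/165)/(4/55) = 7/12

7/12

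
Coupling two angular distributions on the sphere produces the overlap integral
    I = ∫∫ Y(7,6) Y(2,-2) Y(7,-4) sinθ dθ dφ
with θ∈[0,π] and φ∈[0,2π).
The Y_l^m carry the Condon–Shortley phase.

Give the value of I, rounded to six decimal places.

-0.106948

m-sum 0 ✓  L=16 even ✓  5≤7≤9 ✓
Π(2lᵢ+1) = 15×5×15 = 1125
triangle coeff Δ(7,2,7) = 1/185640
Σ_t [0,2]: t=0:+1/2419200 t=1:−1/518400 t=2:+1/2419200 = -1/907200
(3j)²=56/3315 [(7 2 7; 0 0 0)], sign=+1
Σ_t [0,0]: t=0:+1/159667200 = 1/159667200
(3j)²=9/1190 [(7 2 7; 6 -2 -4)], sign=-1
⇒ 4πI² = 540/3757
I = (-1)√(540/3757/(4π)) = -0.10694768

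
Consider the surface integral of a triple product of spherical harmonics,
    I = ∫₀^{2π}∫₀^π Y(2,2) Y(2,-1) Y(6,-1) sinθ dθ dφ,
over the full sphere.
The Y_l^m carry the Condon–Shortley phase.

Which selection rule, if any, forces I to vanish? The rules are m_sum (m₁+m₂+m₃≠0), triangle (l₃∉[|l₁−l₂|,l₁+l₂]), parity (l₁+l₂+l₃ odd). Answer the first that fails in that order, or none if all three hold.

m₁+m₂+m₃ = 2 − 1 − 1 = 0  ✓
triangle: |2−2|=0 ≤ l₃=6 ≤ 2+2=4  ✗
parity: l₁+l₂+l₃ = 10 is even

triangle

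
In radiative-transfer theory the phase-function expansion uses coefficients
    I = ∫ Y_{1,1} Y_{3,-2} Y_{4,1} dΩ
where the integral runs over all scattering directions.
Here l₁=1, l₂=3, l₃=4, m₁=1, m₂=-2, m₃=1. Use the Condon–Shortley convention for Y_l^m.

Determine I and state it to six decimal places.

Checks pass: Σm=0; 8 even; l₃=4∈[2,4].
(2·1+1)(2·3+1)(2·4+1) = 189
Δ: 0! 2! 6! / 9! → 1/252
sum: t=0:+1/36 = 1/36
3j²(1 3 4; 0 0 0) = Δ·Π!·Σ² = 4/63  (sign +1)
sum: t=0:+1/240 = 1/240
3j²(1 3 4; 1 -2 1) = Δ·Π!·Σ² = 1/84  (sign -1)
combine: 4πI² = 189·4/63·1/84 = 1/7
take √, sign -1: I = -0.10662181

-0.106622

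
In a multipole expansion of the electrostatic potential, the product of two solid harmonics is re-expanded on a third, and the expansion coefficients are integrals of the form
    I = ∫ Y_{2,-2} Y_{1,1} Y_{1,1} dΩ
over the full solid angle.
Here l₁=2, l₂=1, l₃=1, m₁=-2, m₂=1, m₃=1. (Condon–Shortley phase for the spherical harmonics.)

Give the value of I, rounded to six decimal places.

m-sum 0 ✓  L=4 even ✓  1≤1≤3 ✓
Π(2lᵢ+1) = 5×3×3 = 45
triangle coeff Δ(2,1,1) = 1/30
Σ_t [1,1]: t=1:−1/1 = -1/1
(3j)²=2/15 [(2 1 1; 0 0 0)], sign=+1
Σ_t [2,2]: t=2:+1/4 = 1/4
(3j)²=1/5 [(2 1 1; -2 1 1)], sign=+1
⇒ 4πI² = 6/5
I = (+1)√(6/5/(4π)) = 0.30901936

0.309019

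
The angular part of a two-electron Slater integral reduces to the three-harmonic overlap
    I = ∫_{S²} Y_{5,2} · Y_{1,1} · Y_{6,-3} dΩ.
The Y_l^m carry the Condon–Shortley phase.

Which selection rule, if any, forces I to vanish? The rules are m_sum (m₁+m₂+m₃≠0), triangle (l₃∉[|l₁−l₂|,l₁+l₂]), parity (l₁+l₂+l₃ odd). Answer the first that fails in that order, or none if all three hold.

none

m₁+m₂+m₃ = 2 + 1 − 3 = 0  ✓
triangle: |5−1|=4 ≤ l₃=6 ≤ 5+1=6  ✓
parity: l₁+l₂+l₃ = 12 is even  ✓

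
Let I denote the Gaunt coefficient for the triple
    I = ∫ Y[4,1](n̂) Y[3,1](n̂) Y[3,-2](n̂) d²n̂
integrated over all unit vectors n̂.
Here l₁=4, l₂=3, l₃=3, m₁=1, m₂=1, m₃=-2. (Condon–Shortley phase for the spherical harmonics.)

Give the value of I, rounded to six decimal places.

0.145070

m-sum 0 ✓  L=10 even ✓  1≤3≤7 ✓
Π(2lᵢ+1) = 9×7×7 = 441
triangle coeff Δ(4,3,3) = 1/34650
Σ_t [1,3]: t=1:−1/72 t=2:+1/16 t=3:−1/72 = 5/144
(3j)²=2/77 [(4 3 3; 0 0 0)], sign=-1
Σ_t [2,3]: t=2:+1/48 t=3:−1/144 = 1/72
(3j)²=16/693 [(4 3 3; 1 1 -2)], sign=-1
⇒ 4πI² = 32/121
I = (+1)√(32/121/(4π)) = 0.14506992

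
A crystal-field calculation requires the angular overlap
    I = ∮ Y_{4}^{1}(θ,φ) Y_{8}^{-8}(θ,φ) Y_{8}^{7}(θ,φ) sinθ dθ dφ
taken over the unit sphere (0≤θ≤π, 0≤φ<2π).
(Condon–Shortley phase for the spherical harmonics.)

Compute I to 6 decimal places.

Rules hold: Σm=0, L=20 even, 4≤8≤12.
N = 9·17·17 = 2601
Δ = 4!·4!·12!/21! = 1/185175900
Racah Σ t=0..4: t=0:+1/557383680 t=1:−1/21772800 t=2:+1/8294400 t=3:−1/21772800 t=4:+1/557383680 = 1/30965760
⇒ 3j(4 8 8; 0 0 0)² = 36/4199, sgn +1
Racah Σ t=0..0: t=0:+1/68976230400 = 1/68976230400
⇒ 3j(4 8 8; 1 -8 7)² = 65/2907, sgn -1
4πI² = N·(3j₀)²·(3jₘ)² = 180/361
I = -1·√(0.498615/4π) = -0.19919467

-0.199195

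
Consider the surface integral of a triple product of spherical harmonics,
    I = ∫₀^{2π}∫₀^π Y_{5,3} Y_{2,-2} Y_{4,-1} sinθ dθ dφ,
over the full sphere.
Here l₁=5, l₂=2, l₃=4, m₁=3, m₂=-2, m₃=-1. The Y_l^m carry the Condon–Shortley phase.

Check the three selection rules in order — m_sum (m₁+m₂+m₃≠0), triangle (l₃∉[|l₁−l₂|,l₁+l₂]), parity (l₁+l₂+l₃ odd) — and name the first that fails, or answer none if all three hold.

m₁+m₂+m₃ = 3 − 2 − 1 = 0  ✓
triangle: |5−2|=3 ≤ l₃=4 ≤ 5+2=7  ✓
parity: l₁+l₂+l₃ = 11 is odd  ✗

parity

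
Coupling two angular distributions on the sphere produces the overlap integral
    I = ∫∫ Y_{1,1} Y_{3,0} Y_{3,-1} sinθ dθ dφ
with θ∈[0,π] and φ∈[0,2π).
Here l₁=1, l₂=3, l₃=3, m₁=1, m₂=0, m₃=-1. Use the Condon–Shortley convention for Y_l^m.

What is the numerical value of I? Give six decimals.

Σlᵢ=7 odd — θ-integrand is odd under cosθ→−cosθ; I=0

0.000000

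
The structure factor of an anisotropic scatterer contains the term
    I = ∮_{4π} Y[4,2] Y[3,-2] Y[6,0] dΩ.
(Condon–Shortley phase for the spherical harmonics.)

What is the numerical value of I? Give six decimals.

l₁+l₂+l₃=13 is odd: 3j(l;000)=0 ⇒ I=0

0.000000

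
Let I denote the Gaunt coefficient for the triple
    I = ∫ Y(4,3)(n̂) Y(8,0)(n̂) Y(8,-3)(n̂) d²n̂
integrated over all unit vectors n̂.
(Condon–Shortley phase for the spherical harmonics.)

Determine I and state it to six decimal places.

Checks pass: Σm=0; 20 even; l₃=8∈[4,12].
(2·4+1)(2·8+1)(2·8+1) = 2601
Δ: 4! 4! 12! / 21! → 1/185175900
sum: t=0:+1/557383680 t=1:−1/21772800 t=2:+1/8294400 t=3:−1/21772800 t=4:+1/557383680 = 1/30965760
3j²(4 8 8; 0 0 0) = Δ·Π!·Σ² = 36/4199  (sign +1)
sum: t=0:+1/139345920 t=1:−1/87091200 = -1/232243200
3j²(4 8 8; 3 0 -3) = Δ·Π!·Σ² = 33/8398  (sign +1)
combine: 4πI² = 2601·36/4199·33/8398 = 5346/61009
take √, sign +1: I = 0.08350502

0.083505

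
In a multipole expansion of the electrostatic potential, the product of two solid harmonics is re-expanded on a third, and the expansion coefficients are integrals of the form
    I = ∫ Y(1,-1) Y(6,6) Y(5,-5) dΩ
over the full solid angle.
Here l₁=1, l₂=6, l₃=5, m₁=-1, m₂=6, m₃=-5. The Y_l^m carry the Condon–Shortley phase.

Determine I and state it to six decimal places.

0.331940

Rules hold: Σm=0, L=12 even, 5≤5≤7.
N = 3·13·11 = 429
Δ = 2!·0!·10!/13! = 1/858
Racah Σ t=1..1: t=1:−1/14400 = -1/14400
⇒ 3j(1 6 5; 0 0 0)² = 6/143, sgn +1
Racah Σ t=2..2: t=2:+1/7257600 = 1/7257600
⇒ 3j(1 6 5; -1 6 -5)² = 1/13, sgn +1
4πI² = N·(3j₀)²·(3jₘ)² = 18/13
I = +1·√(1.38462/4π) = 0.33194004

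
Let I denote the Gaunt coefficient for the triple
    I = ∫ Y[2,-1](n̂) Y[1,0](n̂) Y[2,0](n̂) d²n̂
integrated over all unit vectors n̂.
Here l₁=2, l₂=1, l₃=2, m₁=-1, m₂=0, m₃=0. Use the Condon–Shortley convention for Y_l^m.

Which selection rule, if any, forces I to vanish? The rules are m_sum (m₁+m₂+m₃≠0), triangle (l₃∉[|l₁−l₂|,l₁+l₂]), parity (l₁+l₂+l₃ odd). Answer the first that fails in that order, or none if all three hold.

m₁+m₂+m₃ = -1 + 0 + 0 = -1  ✗
triangle: |2−1|=1 ≤ l₃=2 ≤ 2+1=3
parity: l₁+l₂+l₃ = 5 is odd

m_sum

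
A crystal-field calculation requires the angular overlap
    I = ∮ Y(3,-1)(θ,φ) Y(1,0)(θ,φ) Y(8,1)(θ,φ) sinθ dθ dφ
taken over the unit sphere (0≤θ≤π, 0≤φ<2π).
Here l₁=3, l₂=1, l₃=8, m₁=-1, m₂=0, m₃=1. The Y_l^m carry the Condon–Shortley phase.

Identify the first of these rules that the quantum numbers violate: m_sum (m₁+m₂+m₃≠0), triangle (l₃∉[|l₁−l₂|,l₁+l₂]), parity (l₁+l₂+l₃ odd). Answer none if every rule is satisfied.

azimuthal sum: -1 + 0 + 1 = 0  ✓
2 ≤ 8 ≤ 4 (triangle on l)  ✗
L = 3 + 1 + 8 = 12 (even)

triangle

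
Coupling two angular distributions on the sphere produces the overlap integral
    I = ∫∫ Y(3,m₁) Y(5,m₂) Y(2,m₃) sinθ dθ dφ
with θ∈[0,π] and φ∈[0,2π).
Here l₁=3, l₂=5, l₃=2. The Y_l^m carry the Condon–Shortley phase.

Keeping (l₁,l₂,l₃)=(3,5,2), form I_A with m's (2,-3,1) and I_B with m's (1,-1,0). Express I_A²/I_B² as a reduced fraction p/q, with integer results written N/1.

56/45

l's match ⇒ only the (l;m) 3-j factors differ between A and B.
A: triangle coeff Δ(3,5,2) = 1/2310; Σ_t [1,1]: t=1:−1/720 = -1/720; (3j)²=8/165 [(3 5 2; 2 -3 1)], sign=+1
B: triangle coeff Δ(3,5,2) = 1/2310; Σ_t [2,2]: t=2:+1/192 = 1/192; (3j)²=3/77 [(3 5 2; 1 -1 0)], sign=+1
I_A²/I_B² = (8/165)/(3/77) = 56/45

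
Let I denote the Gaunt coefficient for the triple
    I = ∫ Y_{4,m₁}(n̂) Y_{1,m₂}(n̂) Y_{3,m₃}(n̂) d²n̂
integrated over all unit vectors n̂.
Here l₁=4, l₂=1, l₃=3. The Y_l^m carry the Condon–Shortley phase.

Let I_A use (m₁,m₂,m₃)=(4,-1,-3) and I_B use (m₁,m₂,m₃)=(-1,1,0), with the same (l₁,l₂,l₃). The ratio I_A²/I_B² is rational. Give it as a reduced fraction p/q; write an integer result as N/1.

Same 4,1,3: normalisation and zero-m 3j drop out of the ratio.
A: Δ: 2! 6! 0! / 9! → 1/252; sum: t=0:+1/1440 = 1/1440; 3j²(4 1 3; 4 -1 -3) = Δ·Π!·Σ² = 1/9  (sign +1)
B: Δ: 2! 6! 0! / 9! → 1/252; sum: t=2:+1/72 = 1/72; 3j²(4 1 3; -1 1 0) = Δ·Π!·Σ² = 5/126  (sign -1)
I_A²/I_B² = (1/9)/(5/126) = 14/5

14/5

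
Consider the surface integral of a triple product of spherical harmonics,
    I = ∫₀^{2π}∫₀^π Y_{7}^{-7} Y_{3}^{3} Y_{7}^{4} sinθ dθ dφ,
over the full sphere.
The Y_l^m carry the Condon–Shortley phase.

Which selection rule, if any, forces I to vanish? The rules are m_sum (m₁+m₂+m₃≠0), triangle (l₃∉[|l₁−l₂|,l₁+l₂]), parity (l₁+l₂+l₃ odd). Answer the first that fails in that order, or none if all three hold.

Σmᵢ = 0  ✓
l₃∈[|l₁−l₂|,l₁+l₂]=[4,10], have l₃=7  ✓
Σlᵢ = 17 ⇒ odd  ✗

parity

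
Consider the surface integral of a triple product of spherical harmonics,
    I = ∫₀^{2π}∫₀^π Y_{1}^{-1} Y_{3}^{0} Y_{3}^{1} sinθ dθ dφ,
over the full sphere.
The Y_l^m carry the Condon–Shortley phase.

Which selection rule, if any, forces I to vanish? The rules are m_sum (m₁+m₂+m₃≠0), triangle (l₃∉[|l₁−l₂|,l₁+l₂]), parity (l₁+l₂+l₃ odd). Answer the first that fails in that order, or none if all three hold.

parity

Σmᵢ = 0  ✓
l₃∈[|l₁−l₂|,l₁+l₂]=[2,4], have l₃=3  ✓
Σlᵢ = 7 ⇒ odd  ✗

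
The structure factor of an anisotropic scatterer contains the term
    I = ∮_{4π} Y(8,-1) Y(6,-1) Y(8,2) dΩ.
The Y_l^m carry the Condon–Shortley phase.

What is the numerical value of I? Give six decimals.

m-sum 0 ✓  L=22 even ✓  2≤8≤14 ✓
Π(2lᵢ+1) = 17×13×17 = 3757
triangle coeff Δ(8,6,8) = 1/13742520792
Σ_t [0,6]: t=0:+1/41803776000 t=1:−1/435456000 t=2:+1/39813120 t=3:−1/18662400 t=4:+1/39813120 t=5:−1/435456000 t=6:+1/41803776000 = -11/1393459200
(3j)²=600/96577 [(8 6 8; 0 0 0)], sign=-1
Σ_t [0,5]: t=0:+1/31352832000 t=1:−1/464486400 t=2:+1/52254720 t=3:−1/29859840 t=4:+1/82944000 t=5:−1/1492992000 = -319/62705664000
(3j)²=4205/772616 [(8 6 8; -1 -1 2)], sign=-1
⇒ 4πI² = 315375/2482597
I = (+1)√(315375/2482597/(4π)) = 0.10054387

0.100544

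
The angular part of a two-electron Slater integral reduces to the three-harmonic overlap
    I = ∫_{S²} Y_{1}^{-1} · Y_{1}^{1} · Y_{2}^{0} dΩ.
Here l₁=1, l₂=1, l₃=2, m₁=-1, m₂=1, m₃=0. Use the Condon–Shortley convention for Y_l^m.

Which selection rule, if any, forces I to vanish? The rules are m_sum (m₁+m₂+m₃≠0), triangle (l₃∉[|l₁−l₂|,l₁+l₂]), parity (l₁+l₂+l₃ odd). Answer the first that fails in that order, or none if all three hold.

none

m₁+m₂+m₃ = -1 + 1 + 0 = 0  ✓
triangle: |1−1|=0 ≤ l₃=2 ≤ 1+1=2  ✓
parity: l₁+l₂+l₃ = 4 is even  ✓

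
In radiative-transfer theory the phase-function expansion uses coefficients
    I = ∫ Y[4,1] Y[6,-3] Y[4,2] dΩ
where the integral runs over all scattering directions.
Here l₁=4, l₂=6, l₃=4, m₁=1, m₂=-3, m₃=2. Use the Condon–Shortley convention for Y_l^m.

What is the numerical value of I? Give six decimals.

-0.103072

Rules hold: Σm=0, L=14 even, 2≤4≤10.
N = 9·13·9 = 1053
Δ = 6!·2!·6!/15! = 1/1261260
Racah Σ t=2..4: t=2:+1/4608 t=3:−1/1296 t=4:+1/4608 = -7/20736
⇒ 3j(4 6 4; 0 0 0)² = 20/1287, sgn -1
Racah Σ t=1..3: t=1:−1/11520 t=2:+1/5760 t=3:−1/51840 = 7/103680
⇒ 3j(4 6 4; 1 -3 2)² = 7/858, sgn +1
4πI² = N·(3j₀)²·(3jₘ)² = 210/1573
I = -1·√(0.133503/4π) = -0.10307192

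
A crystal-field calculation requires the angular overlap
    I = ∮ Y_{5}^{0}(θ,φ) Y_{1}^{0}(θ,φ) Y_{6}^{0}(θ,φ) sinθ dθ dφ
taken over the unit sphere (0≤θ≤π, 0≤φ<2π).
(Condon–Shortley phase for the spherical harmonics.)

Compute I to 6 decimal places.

m-sum 0 ✓  L=12 even ✓  4≤6≤6 ✓
Π(2lᵢ+1) = 11×3×13 = 429
triangle coeff Δ(5,1,6) = 1/858
Σ_t [0,0]: t=0:+1/14400 = 1/14400
(3j)²=6/143 [(5 1 6; 0 0 0)], sign=+1
(m-triple is (0,0,0) — same symbol as above.)
⇒ 4πI² = 108/143
I = (+1)√(108/143/(4π)) = 0.24515397

0.245154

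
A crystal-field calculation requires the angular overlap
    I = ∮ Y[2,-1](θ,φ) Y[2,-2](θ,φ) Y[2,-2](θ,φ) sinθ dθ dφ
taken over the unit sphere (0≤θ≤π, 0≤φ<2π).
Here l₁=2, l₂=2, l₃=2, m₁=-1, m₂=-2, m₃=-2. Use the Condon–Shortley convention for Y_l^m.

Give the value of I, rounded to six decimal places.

0.000000

m-sum = -1 − 2 − 2 = -5 ≠ 0 ⇒ I = 0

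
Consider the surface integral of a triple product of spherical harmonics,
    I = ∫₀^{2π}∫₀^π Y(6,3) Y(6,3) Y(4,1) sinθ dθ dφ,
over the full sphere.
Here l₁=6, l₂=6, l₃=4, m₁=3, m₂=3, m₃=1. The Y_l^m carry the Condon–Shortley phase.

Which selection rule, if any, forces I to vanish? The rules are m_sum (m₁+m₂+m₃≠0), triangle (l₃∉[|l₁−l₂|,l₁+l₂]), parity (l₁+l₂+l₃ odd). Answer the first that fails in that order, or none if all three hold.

m₁+m₂+m₃ = 3 + 3 + 1 = 7  ✗
triangle: |6−6|=0 ≤ l₃=4 ≤ 6+6=12
parity: l₁+l₂+l₃ = 16 is even

m_sum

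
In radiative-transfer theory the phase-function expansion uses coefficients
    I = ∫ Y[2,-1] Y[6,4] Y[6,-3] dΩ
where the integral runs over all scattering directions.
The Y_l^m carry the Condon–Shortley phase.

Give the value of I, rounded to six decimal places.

0.179515

Checks pass: Σm=0; 14 even; l₃=6∈[4,8].
(2·2+1)(2·6+1)(2·6+1) = 845
Δ: 2! 2! 10! / 15! → 1/90090
sum: t=0:+1/69120 t=1:−1/14400 t=2:+1/69120 = -7/172800
3j²(2 6 6; 0 0 0) = Δ·Π!·Σ² = 14/715  (sign -1)
sum: t=1:−1/725760 t=2:+1/161280 = 1/207360
3j²(2 6 6; -1 4 -3) = Δ·Π!·Σ² = 7/286  (sign -1)
combine: 4πI² = 845·14/715·7/286 = 49/121
take √, sign +1: I = 0.17951487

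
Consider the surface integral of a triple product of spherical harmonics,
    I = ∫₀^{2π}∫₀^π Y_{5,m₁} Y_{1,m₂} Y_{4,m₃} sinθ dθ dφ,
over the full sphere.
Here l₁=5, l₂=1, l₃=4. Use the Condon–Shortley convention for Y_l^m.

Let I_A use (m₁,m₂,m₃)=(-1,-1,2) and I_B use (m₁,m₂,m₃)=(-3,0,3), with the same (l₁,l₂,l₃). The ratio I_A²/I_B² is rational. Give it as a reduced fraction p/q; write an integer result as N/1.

3/8

Shared (l₁,l₂,l₃)=(5,1,4): N and (l;000)² cancel in I_A²/I_B².
A: Δ = 2!·8!·0!/11! = 1/495; Racah Σ t=0..0: t=0:+1/2880 = 1/2880; ⇒ 3j(5 1 4; -1 -1 2)² = 2/165, sgn +1
B: Δ = 2!·8!·0!/11! = 1/495; Racah Σ t=1..1: t=1:−1/5040 = -1/5040; ⇒ 3j(5 1 4; -3 0 3)² = 16/495, sgn +1
I_A²/I_B² = (2/165)/(16/495) = 3/8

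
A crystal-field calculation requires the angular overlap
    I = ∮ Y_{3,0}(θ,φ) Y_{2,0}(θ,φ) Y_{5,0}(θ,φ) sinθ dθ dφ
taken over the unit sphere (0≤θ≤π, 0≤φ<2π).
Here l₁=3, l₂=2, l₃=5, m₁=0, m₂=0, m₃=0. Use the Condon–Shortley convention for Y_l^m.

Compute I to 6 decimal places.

0.239615

Rules hold: Σm=0, L=10 even, 1≤5≤5.
N = 7·5·11 = 385
Δ = 0!·6!·4!/11! = 1/2310
Racah Σ t=0..0: t=0:+1/144 = 1/144
⇒ 3j(3 2 5; 0 0 0)² = 10/231, sgn -1
(m-triple is (0,0,0) — same symbol as above.)
4πI² = N·(3j₀)²·(3jₘ)² = 500/693
I = +1·√(0.721501/4π) = 0.23961470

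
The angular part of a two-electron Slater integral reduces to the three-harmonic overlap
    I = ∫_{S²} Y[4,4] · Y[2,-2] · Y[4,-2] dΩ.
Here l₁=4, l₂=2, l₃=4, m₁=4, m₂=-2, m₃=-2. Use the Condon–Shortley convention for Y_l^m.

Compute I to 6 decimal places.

Checks pass: Σm=0; 10 even; l₃=4∈[2,6].
(2·4+1)(2·2+1)(2·4+1) = 405
Δ: 2! 6! 2! / 11! → 1/13860
sum: t=0:+1/192 t=1:−1/36 t=2:+1/192 = -5/288
3j²(4 2 4; 0 0 0) = Δ·Π!·Σ² = 20/693  (sign -1)
sum: t=0:+1/2880 = 1/2880
3j²(4 2 4; 4 -2 -2) = Δ·Π!·Σ² = 2/165  (sign +1)
combine: 4πI² = 405·20/693·2/165 = 120/847
take √, sign -1: I = -0.10618031

-0.106180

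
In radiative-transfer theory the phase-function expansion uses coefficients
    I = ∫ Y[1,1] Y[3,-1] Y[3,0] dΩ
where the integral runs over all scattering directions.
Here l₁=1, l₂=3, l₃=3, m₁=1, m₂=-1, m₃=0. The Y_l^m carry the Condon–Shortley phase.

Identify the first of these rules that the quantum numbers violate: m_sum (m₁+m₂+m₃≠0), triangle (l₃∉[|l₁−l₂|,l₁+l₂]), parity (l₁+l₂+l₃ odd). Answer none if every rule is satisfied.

m₁+m₂+m₃ = 1 − 1 + 0 = 0  ✓
triangle: |1−3|=2 ≤ l₃=3 ≤ 1+3=4  ✓
parity: l₁+l₂+l₃ = 7 is odd  ✗

parity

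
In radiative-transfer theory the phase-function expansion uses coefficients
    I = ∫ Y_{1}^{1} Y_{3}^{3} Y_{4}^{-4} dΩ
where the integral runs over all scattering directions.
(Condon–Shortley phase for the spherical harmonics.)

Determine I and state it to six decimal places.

Rules hold: Σm=0, L=8 even, 2≤4≤4.
N = 3·7·9 = 189
Δ = 0!·2!·6!/9! = 1/252
Racah Σ t=0..0: t=0:+1/36 = 1/36
⇒ 3j(1 3 4; 0 0 0)² = 4/63, sgn +1
Racah Σ t=0..0: t=0:+1/1440 = 1/1440
⇒ 3j(1 3 4; 1 3 -4)² = 1/9, sgn +1
4πI² = N·(3j₀)²·(3jₘ)² = 4/3
I = +1·√(1.33333/4π) = 0.32573501

0.325735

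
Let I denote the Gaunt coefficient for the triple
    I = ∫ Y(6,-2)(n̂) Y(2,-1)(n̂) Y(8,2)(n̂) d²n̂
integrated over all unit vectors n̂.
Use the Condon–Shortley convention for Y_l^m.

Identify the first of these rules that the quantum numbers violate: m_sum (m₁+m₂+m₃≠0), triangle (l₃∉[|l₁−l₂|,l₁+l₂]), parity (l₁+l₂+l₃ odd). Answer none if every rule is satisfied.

m₁+m₂+m₃ = -2 − 1 + 2 = -1  ✗
triangle: |6−2|=4 ≤ l₃=8 ≤ 6+2=8
parity: l₁+l₂+l₃ = 16 is even

m_sum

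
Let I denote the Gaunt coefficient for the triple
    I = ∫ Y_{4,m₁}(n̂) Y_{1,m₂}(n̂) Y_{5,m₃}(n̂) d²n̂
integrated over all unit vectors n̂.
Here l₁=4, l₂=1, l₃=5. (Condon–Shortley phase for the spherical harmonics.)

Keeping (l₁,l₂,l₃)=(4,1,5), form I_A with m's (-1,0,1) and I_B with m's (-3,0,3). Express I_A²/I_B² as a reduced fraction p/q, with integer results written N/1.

l's match ⇒ only the (l;m) 3-j factors differ between A and B.
A: triangle coeff Δ(4,1,5) = 1/495; Σ_t [0,0]: t=0:+1/720 = 1/720; (3j)²=8/165 [(4 1 5; -1 0 1)], sign=+1
B: triangle coeff Δ(4,1,5) = 1/495; Σ_t [0,0]: t=0:+1/5040 = 1/5040; (3j)²=16/495 [(4 1 5; -3 0 3)], sign=+1
I_A²/I_B² = (8/165)/(16/495) = 3/2

3/2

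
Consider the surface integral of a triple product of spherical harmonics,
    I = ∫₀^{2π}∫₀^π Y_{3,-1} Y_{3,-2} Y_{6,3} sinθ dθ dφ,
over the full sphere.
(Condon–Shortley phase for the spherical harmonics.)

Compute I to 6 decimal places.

-0.230476

Checks pass: Σm=0; 12 even; l₃=6∈[0,6].
(2·3+1)(2·3+1)(2·6+1) = 637
Δ: 0! 6! 6! / 13! → 1/12012
sum: t=0:+1/1296 = 1/1296
3j²(3 3 6; 0 0 0) = Δ·Π!·Σ² = 100/3003  (sign +1)
sum: t=0:+1/5760 = 1/5760
3j²(3 3 6; -1 -2 3) = Δ·Π!·Σ² = 9/286  (sign -1)
combine: 4πI² = 637·100/3003·9/286 = 1050/1573
take √, sign -1: I = -0.23047581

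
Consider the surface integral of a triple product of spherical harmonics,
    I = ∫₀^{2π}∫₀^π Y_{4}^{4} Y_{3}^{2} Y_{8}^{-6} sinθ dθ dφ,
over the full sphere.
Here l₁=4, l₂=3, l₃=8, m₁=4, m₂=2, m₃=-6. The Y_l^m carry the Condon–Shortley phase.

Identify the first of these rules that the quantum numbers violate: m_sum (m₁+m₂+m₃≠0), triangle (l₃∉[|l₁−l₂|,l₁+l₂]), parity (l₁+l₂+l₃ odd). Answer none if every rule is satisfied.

triangle

azimuthal sum: 4 + 2 − 6 = 0  ✓
1 ≤ 8 ≤ 7 (triangle on l)  ✗
L = 4 + 3 + 8 = 15 (odd)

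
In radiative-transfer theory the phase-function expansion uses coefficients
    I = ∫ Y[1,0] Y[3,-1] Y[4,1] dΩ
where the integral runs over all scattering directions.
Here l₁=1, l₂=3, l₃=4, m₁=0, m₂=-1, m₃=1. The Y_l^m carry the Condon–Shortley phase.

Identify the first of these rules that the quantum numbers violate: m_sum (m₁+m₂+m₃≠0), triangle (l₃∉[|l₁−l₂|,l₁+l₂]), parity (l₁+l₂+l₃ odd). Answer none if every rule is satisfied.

none

m₁+m₂+m₃ = 0 − 1 + 1 = 0  ✓
triangle: |1−3|=2 ≤ l₃=4 ≤ 1+3=4  ✓
parity: l₁+l₂+l₃ = 8 is even  ✓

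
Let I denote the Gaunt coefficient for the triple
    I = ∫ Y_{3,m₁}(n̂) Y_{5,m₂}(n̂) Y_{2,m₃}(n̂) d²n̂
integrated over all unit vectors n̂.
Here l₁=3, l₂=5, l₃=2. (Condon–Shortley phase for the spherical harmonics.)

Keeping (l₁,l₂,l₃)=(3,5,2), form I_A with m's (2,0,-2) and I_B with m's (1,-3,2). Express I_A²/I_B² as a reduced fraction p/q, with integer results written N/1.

l's match ⇒ only the (l;m) 3-j factors differ between A and B.
A: triangle coeff Δ(3,5,2) = 1/2310; Σ_t [1,1]: t=1:−1/2880 = -1/2880; (3j)²=1/462 [(3 5 2; 2 0 -2)], sign=-1
B: triangle coeff Δ(3,5,2) = 1/2310; Σ_t [2,2]: t=2:+1/1152 = 1/1152; (3j)²=1/33 [(3 5 2; 1 -3 2)], sign=+1
I_A²/I_B² = (1/462)/(1/33) = 1/14

1/14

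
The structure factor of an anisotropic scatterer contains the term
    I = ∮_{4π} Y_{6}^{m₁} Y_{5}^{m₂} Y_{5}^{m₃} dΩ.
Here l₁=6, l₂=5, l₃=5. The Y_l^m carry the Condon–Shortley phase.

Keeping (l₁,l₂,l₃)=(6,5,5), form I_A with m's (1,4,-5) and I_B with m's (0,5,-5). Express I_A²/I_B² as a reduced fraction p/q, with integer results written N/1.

21/5

Shared (l₁,l₂,l₃)=(6,5,5): N and (l;000)² cancel in I_A²/I_B².
A: Δ = 6!·6!·4!/17! = 1/28588560; Racah Σ t=5..5: t=5:−1/2073600 = -1/2073600; ⇒ 3j(6 5 5; 1 4 -5)² = 63/9724, sgn -1
B: Δ = 6!·6!·4!/17! = 1/28588560; Racah Σ t=6..6: t=6:+1/12441600 = 1/12441600; ⇒ 3j(6 5 5; 0 5 -5)² = 15/9724, sgn +1
I_A²/I_B² = (63/9724)/(15/9724) = 21/5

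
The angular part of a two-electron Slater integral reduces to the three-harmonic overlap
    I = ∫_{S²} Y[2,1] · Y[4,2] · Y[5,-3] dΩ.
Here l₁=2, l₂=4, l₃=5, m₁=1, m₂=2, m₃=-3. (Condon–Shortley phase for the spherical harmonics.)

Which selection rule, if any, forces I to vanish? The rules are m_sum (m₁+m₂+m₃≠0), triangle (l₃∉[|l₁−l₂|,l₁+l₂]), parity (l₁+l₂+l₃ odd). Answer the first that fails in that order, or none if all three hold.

parity

Σmᵢ = 0  ✓
l₃∈[|l₁−l₂|,l₁+l₂]=[2,6], have l₃=5  ✓
Σlᵢ = 11 ⇒ odd  ✗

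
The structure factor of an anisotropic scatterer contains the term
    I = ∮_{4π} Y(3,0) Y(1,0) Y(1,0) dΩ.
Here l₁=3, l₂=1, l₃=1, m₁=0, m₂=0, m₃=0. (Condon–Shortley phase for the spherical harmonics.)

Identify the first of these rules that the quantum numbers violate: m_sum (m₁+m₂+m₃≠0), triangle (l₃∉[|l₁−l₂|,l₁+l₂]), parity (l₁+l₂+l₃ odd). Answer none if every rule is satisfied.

azimuthal sum: 0 + 0 + 0 = 0  ✓
2 ≤ 1 ≤ 4 (triangle on l)  ✗
L = 3 + 1 + 1 = 5 (odd)

triangle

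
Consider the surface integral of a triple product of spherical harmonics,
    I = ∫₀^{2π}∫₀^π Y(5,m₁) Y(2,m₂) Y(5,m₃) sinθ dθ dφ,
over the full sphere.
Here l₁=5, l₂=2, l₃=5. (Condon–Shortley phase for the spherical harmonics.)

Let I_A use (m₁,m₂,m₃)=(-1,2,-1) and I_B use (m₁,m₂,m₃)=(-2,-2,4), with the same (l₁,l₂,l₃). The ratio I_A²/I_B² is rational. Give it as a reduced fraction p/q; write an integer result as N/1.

l's match ⇒ only the (l;m) 3-j factors differ between A and B.
A: triangle coeff Δ(5,2,5) = 1/38610; Σ_t [2,2]: t=2:+1/2304 = 1/2304; (3j)²=5/143 [(5 2 5; -1 2 -1)], sign=+1
B: triangle coeff Δ(5,2,5) = 1/38610; Σ_t [0,0]: t=0:+1/20160 = 1/20160; (3j)²=12/715 [(5 2 5; -2 -2 4)], sign=-1
I_A²/I_B² = (5/143)/(12/715) = 25/12

25/12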